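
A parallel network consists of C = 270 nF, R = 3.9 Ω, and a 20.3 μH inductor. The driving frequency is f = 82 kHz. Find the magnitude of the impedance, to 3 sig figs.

3.85 Ω

ω = 2πf = 515200 rad/s
X_L = ωL = 10.5 Ω
X_C = 1/(ωC) = 7.19 Ω
Parallel: admittances add. Y = 1/R + 1/(jωL) + jωC
Y = (0.256 + j0.0435) S
|Y| = 0.260 S → |Z| = 1/|Y| = 3.85 Ω, ∠Z = −∠Y = -9.63°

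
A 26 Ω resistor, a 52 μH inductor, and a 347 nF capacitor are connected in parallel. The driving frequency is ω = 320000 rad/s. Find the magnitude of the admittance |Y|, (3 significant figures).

63.8 mS

X_L = ωL = 16.6 Ω
X_C = 1/(ωC) = 9.01 Ω
Parallel: admittances add. Y = 1/R + 1/(jωL) + jωC
Y = (0.0385 + j0.0509) S
|Y| = 0.0638 S → |Z| = 1/|Y| = 15.7 Ω, ∠Z = −∠Y = -52.9°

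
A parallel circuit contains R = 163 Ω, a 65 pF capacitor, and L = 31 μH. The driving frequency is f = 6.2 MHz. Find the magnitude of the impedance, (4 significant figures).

157.1 Ω

ω = 2πf = 3.896e+07 rad/s
X_L = ωL = 1208 Ω
X_C = 1/(ωC) = 394.9 Ω
Parallel: admittances add. Y = 1/R + 1/(jωL) + jωC
Y = (0.006135 + j0.001704) S
|Y| = 0.006367 S → |Z| = 1/|Y| = 157.1 Ω, ∠Z = −∠Y = -15.52°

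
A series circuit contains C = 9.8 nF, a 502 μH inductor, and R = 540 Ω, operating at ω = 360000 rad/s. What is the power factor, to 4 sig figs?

0.9824

X_L = ωL = 180.7 Ω
X_C = 1/(ωC) = 283.4 Ω
Net reactance X = X_L − X_C = -102.7 Ω
Z = 540.0 − j102.7 Ω
|Z| = √(540.0² + 102.7²) = 549.7 Ω
∠Z = arctan(-102.7/540.0) = -10.77°
cos φ = cos(-10.77°) = 0.9824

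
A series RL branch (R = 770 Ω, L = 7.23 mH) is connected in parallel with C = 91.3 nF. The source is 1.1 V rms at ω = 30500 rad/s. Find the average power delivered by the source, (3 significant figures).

1.45 mW

X_L = ωL = 221 Ω
X_C = 1/(ωC) = 359 Ω
Branch 1 (R+jX_L): Z₁ = 770 + j221 Ω, |Z₁| = 801 Ω
Branch 2 (−jX_C): Z₂ = −j359 Ω
Parallel: Z = Z₁Z₂/(Z₁+Z₂), |Z| = 368 Ω, ∠Z = -63.8°
I = V/|Z| = 2.99 mA
P = VI cos φ = 1.1 × 0.00299 × cos(-63.8°) = 1.45 mW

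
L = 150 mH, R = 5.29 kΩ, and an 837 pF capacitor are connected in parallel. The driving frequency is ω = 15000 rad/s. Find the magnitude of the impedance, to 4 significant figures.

2121 Ω

X_L = ωL = 2250 Ω
X_C = 1/(ωC) = 79650 Ω
Parallel: admittances add. Y = 1/R + 1/(jωL) + jωC
Y = (0.0001890 − j0.0004319) S
|Y| = 0.0004714 S → |Z| = 1/|Y| = 2121 Ω, ∠Z = −∠Y = 66.36°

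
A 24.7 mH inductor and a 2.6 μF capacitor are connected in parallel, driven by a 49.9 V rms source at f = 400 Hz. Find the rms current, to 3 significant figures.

478 mA

ω = 2πf = 2513 rad/s
X_L = ωL = 62.1 Ω
X_C = 1/(ωC) = 153 Ω
Parallel: admittances add. Y = 1/(jωL) + jωC
Y = (0 − j0.00957) S
|Y| = 0.00957 S → |Z| = 1/|Y| = 104 Ω, ∠Z = −∠Y = 90.0°
I = V/|Z| = 49.9/104 = 478 mA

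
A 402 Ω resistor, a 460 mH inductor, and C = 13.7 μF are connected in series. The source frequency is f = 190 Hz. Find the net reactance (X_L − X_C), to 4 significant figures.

488.0 Ω

ω = 2πf = 1194 rad/s
X_L = ωL = 549.2 Ω
X_C = 1/(ωC) = 61.14 Ω
X = 549.2 − 61.14 = 488.0 Ω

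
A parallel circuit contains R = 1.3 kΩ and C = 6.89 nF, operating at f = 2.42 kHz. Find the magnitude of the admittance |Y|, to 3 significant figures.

776 μS

ω = 2πf = 15210 rad/s
X_C = 1/(ωC) = 9550 Ω
Parallel: admittances add. Y = 1/R + jωC
Y = (0.000769 + j0.000105) S
|Y| = 0.000776 S → |Z| = 1/|Y| = 1290 Ω, ∠Z = −∠Y = -7.76°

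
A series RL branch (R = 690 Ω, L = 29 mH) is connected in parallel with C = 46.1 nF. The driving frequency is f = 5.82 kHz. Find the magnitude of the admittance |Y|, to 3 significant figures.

ω = 2πf = 36570 rad/s
X_L = ωL = 1060 Ω
X_C = 1/(ωC) = 593 Ω
Branch 1 (R+jX_L): Z₁ = 690 + j1060 Ω, |Z₁| = 1270 Ω
Branch 2 (−jX_C): Z₂ = −j593 Ω
Parallel: Z = Z₁Z₂/(Z₁+Z₂), |Z| = 901 Ω, ∠Z = -67.2°
|Y| = 1/|Z| = 1.11 mS

1.11 mS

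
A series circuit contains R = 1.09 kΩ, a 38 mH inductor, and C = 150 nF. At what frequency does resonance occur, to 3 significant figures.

ω₀ = 1/√(LC) = 1/√(0.038 × 1.5e-07) = 13250 rad/s
f₀ = ω₀/(2π) = 2.11 kHz

2.11 kHz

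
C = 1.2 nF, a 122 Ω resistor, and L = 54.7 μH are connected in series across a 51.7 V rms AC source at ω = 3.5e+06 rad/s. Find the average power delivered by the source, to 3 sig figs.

19.1 W

X_L = ωL = 191 Ω
X_C = 1/(ωC) = 238 Ω
Net reactance X = X_L − X_C = -46.6 Ω
Z = 122 − j46.6 Ω
|Z| = √(122² + 46.6²) = 131 Ω
∠Z = arctan(-46.6/122) = -20.9°
I = V/|Z| = 396 mA
P = VI cos φ = 51.7 × 0.396 × cos(-20.9°) = 19.1 W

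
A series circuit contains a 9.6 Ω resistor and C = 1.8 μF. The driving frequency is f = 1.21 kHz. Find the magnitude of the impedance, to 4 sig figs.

ω = 2πf = 7603 rad/s
X_C = 1/(ωC) = 73.07 Ω
Z = 9.600 − j73.07 Ω
|Z| = √(9.600² + 73.07²) = 73.70 Ω

73.70 Ω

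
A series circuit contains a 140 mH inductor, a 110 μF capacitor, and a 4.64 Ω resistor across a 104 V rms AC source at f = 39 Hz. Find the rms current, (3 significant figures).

19.2 A

ω = 2πf = 245.0 rad/s
X_L = ωL = 34.3 Ω
X_C = 1/(ωC) = 37.1 Ω
Net reactance X = X_L − X_C = -2.79 Ω
Z = 4.64 − j2.79 Ω
|Z| = √(4.64² + 2.79²) = 5.42 Ω
I = V/|Z| = 104/5.42 = 19.2 A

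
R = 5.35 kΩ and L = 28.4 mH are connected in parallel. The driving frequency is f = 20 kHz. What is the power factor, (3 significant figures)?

ω = 2πf = 125700 rad/s
X_L = ωL = 3570 Ω
Parallel: admittances add. Y = 1/R + 1/(jωL)
Y = (0.000187 − j0.000280) S
|Y| = 0.000337 S → |Z| = 1/|Y| = 2970 Ω, ∠Z = −∠Y = 56.3°
cos φ = cos(56.3°) = 0.555

0.555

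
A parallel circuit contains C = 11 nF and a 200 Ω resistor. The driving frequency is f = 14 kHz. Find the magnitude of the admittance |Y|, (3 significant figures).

ω = 2πf = 87960 rad/s
X_C = 1/(ωC) = 1030 Ω
Parallel: admittances add. Y = 1/R + jωC
Y = (0.00500 + j0.000968) S
|Y| = 0.00509 S → |Z| = 1/|Y| = 196 Ω, ∠Z = −∠Y = -11.0°

5.09 mS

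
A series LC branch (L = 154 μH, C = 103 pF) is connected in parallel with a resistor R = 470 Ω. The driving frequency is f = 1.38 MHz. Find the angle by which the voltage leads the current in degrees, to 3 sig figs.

ω = 2πf = 8.671e+06 rad/s
X_L = ωL = 1340 Ω
X_C = 1/(ωC) = 1120 Ω
Branch 1: Z₁ = R = 470 Ω
Branch 2 (series LC): Z₂ = j(X_L − X_C) = j216 Ω
Parallel: Z = Z₁Z₂/(Z₁+Z₂), |Z| = 196 Ω, ∠Z = 65.4°

65.4°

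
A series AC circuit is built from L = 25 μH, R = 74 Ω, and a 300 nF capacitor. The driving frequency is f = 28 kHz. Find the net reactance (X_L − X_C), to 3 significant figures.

-14.5 Ω

ω = 2πf = 175900 rad/s
X_L = ωL = 4.40 Ω
X_C = 1/(ωC) = 18.9 Ω
X = 4.40 − 18.9 = -14.5 Ω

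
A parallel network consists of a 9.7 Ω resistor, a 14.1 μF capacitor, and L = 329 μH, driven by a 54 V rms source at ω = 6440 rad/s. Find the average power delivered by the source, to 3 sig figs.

301 W

X_L = ωL = 2.12 Ω
X_C = 1/(ωC) = 11.0 Ω
Parallel: admittances add. Y = 1/R + 1/(jωL) + jωC
Y = (0.103 − j0.381) S
|Y| = 0.395 S → |Z| = 1/|Y| = 2.53 Ω, ∠Z = −∠Y = 74.9°
I = V/|Z| = 21.3 A
P = VI cos φ = 54 × 21.3 × cos(74.9°) = 301 W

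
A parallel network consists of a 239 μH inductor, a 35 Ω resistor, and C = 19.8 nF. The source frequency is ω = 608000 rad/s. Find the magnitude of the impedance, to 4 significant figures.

X_L = ωL = 145.3 Ω
X_C = 1/(ωC) = 83.07 Ω
Parallel: admittances add. Y = 1/R + 1/(jωL) + jωC
Y = (0.02857 + j0.005157) S
|Y| = 0.02903 S → |Z| = 1/|Y| = 34.44 Ω, ∠Z = −∠Y = -10.23°

34.44 Ω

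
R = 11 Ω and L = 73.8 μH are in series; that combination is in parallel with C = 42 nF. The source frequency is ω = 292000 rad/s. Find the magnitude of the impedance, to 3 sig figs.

X_L = ωL = 21.5 Ω
X_C = 1/(ωC) = 81.5 Ω
Branch 1 (R+jX_L): Z₁ = 11.0 + j21.5 Ω, |Z₁| = 24.2 Ω
Branch 2 (−jX_C): Z₂ = −j81.5 Ω
Parallel: Z = Z₁Z₂/(Z₁+Z₂), |Z| = 32.3 Ω, ∠Z = 52.6°

32.3 Ω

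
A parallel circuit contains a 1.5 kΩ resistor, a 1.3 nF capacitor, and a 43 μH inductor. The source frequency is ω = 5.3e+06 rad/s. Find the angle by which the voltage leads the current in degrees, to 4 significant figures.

X_L = ωL = 227.9 Ω
X_C = 1/(ωC) = 145.1 Ω
Parallel: admittances add. Y = 1/R + 1/(jωL) + jωC
Y = (0.0006667 + j0.002502) S
|Y| = 0.002589 S → |Z| = 1/|Y| = 386.2 Ω, ∠Z = −∠Y = -75.08°

-75.08°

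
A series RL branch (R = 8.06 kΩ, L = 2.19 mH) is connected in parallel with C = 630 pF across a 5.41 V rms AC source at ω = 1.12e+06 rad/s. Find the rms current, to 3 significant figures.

X_L = ωL = 2450 Ω
X_C = 1/(ωC) = 1420 Ω
Branch 1 (R+jX_L): Z₁ = 8060 + j2450 Ω, |Z₁| = 8420 Ω
Branch 2 (−jX_C): Z₂ = −j1420 Ω
Parallel: Z = Z₁Z₂/(Z₁+Z₂), |Z| = 1470 Ω, ∠Z = -80.4°
I = V/|Z| = 5.41/1470 = 3.68 mA

3.68 mA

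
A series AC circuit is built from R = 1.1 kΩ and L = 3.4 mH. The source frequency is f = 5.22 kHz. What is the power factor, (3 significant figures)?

0.995

ω = 2πf = 32800 rad/s
X_L = ωL = 112 Ω
Z = 1100 + j112 Ω
|Z| = √(1100² + 112²) = 1110 Ω
∠Z = arctan(112/1100) = 5.79°
cos φ = cos(5.79°) = 0.995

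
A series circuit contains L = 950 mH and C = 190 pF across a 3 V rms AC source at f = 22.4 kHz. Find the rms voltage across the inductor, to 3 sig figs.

ω = 2πf = 140700 rad/s
X_L = ωL = 134000 Ω
X_C = 1/(ωC) = 37400 Ω
Net reactance X = X_L − X_C = 96300 Ω
Z = j96300 Ω
|Z| = √(0² + 96300²) = 96300 Ω
I = V/|Z| = 31.1 μA
V_L = I·|Z_L| = 3.11e-05 × 134000 = 4.16 V

4.16 V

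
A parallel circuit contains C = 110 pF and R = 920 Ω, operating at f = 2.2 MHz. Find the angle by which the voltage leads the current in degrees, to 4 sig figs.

-54.44°

ω = 2πf = 1.382e+07 rad/s
X_C = 1/(ωC) = 657.7 Ω
Parallel: admittances add. Y = 1/R + jωC
Y = (0.001087 + j0.001521) S
|Y| = 0.001869 S → |Z| = 1/|Y| = 535.0 Ω, ∠Z = −∠Y = -54.44°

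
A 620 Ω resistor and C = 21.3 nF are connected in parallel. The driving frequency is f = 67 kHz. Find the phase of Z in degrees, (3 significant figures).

ω = 2πf = 421000 rad/s
X_C = 1/(ωC) = 112 Ω
Parallel: admittances add. Y = 1/R + jωC
Y = (0.00161 + j0.00897) S
|Y| = 0.00911 S → |Z| = 1/|Y| = 110 Ω, ∠Z = −∠Y = -79.8°

-79.8°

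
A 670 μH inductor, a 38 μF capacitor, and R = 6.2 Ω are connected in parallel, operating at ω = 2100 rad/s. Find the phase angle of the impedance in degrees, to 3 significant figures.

X_L = ωL = 1.41 Ω
X_C = 1/(ωC) = 12.5 Ω
Parallel: admittances add. Y = 1/R + 1/(jωL) + jωC
Y = (0.161 − j0.631) S
|Y| = 0.651 S → |Z| = 1/|Y| = 1.54 Ω, ∠Z = −∠Y = 75.7°

75.7°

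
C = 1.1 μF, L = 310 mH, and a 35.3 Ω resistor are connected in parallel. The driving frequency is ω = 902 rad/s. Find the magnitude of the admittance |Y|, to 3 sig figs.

28.4 mS

X_L = ωL = 280 Ω
X_C = 1/(ωC) = 1010 Ω
Parallel: admittances add. Y = 1/R + 1/(jωL) + jωC
Y = (0.0283 − j0.00258) S
|Y| = 0.0284 S → |Z| = 1/|Y| = 35.2 Ω, ∠Z = −∠Y = 5.21°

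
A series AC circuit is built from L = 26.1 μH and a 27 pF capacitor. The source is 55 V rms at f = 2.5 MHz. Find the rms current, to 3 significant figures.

ω = 2πf = 1.571e+07 rad/s
X_L = ωL = 410 Ω
X_C = 1/(ωC) = 2360 Ω
Net reactance X = X_L − X_C = -1950 Ω
Z = − j1950 Ω
|Z| = √(0² + 1950²) = 1950 Ω
I = V/|Z| = 55/1950 = 28.2 mA

28.2 mA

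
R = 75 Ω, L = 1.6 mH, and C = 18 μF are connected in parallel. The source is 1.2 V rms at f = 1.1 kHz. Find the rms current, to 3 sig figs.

ω = 2πf = 6912 rad/s
X_L = ωL = 11.1 Ω
X_C = 1/(ωC) = 8.04 Ω
Parallel: admittances add. Y = 1/R + 1/(jωL) + jωC
Y = (0.0133 + j0.0340) S
|Y| = 0.0365 S → |Z| = 1/|Y| = 27.4 Ω, ∠Z = −∠Y = -68.6°
I = V/|Z| = 1.2/27.4 = 43.8 mA

43.8 mA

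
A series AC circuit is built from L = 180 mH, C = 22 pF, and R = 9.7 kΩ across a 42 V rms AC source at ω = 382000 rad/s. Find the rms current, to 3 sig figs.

X_L = ωL = 68800 Ω
X_C = 1/(ωC) = 119000 Ω
Net reactance X = X_L − X_C = -50200 Ω
Z = 9700 − j50200 Ω
|Z| = √(9700² + 50200²) = 51200 Ω
I = V/|Z| = 42/51200 = 821 μA

821 μA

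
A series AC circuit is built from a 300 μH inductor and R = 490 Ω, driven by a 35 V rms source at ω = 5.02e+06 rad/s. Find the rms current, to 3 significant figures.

X_L = ωL = 1510 Ω
Z = 490 + j1510 Ω
|Z| = √(490² + 1510²) = 1580 Ω
I = V/|Z| = 35/1580 = 22.1 mA

22.1 mA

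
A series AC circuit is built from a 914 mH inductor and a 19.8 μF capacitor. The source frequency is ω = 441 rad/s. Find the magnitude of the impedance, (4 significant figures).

288.6 Ω

X_L = ωL = 403.1 Ω
X_C = 1/(ωC) = 114.5 Ω
Net reactance X = X_L − X_C = 288.6 Ω
Z = j288.6 Ω
|Z| = √(0² + 288.6²) = 288.6 Ω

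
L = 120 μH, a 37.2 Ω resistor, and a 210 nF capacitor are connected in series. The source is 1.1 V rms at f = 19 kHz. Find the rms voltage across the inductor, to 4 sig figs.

0.3491 V

ω = 2πf = 119400 rad/s
X_L = ωL = 14.33 Ω
X_C = 1/(ωC) = 39.89 Ω
Net reactance X = X_L − X_C = -25.56 Ω
Z = 37.20 − j25.56 Ω
|Z| = √(37.20² + 25.56²) = 45.14 Ω
I = V/|Z| = 24.37 mA
V_L = I·|Z_L| = 0.02437 × 14.33 = 0.3491 V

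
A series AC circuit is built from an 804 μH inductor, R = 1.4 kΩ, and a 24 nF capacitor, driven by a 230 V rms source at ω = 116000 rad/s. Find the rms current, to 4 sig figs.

161.4 mA

X_L = ωL = 93.26 Ω
X_C = 1/(ωC) = 359.2 Ω
Net reactance X = X_L − X_C = -265.9 Ω
Z = 1400 − j265.9 Ω
|Z| = √(1400² + 265.9²) = 1425 Ω
I = V/|Z| = 230/1425 = 161.4 mA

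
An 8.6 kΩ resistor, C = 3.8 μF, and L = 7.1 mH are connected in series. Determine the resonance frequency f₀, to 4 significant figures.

968.9 Hz

ω₀ = 1/√(LC) = 1/√(0.0071 × 3.8e-06) = 6088 rad/s
f₀ = ω₀/(2π) = 968.9 Hz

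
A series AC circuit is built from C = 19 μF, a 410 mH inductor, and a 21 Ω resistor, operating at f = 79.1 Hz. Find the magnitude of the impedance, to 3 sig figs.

100 Ω

ω = 2πf = 497.0 rad/s
X_L = ωL = 204 Ω
X_C = 1/(ωC) = 106 Ω
Net reactance X = X_L − X_C = 97.9 Ω
Z = 21.0 + j97.9 Ω
|Z| = √(21.0² + 97.9²) = 100 Ω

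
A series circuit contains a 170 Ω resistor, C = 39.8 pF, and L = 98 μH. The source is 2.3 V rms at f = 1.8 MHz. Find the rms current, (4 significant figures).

2.042 mA

ω = 2πf = 1.131e+07 rad/s
X_L = ωL = 1108 Ω
X_C = 1/(ωC) = 2222 Ω
Net reactance X = X_L − X_C = -1113 Ω
Z = 170.0 − j1113 Ω
|Z| = √(170.0² + 1113²) = 1126 Ω
I = V/|Z| = 2.3/1126 = 2.042 mA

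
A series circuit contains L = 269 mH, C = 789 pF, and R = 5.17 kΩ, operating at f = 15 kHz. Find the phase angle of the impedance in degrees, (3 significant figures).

66.5°

ω = 2πf = 94250 rad/s
X_L = ωL = 25400 Ω
X_C = 1/(ωC) = 13400 Ω
Net reactance X = X_L − X_C = 11900 Ω
Z = 5170 + j11900 Ω
|Z| = √(5170² + 11900²) = 13000 Ω
∠Z = arctan(11900/5170) = 66.5°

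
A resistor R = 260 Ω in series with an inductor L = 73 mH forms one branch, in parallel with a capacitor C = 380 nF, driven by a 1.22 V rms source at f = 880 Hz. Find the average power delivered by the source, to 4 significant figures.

1.679 mW

ω = 2πf = 5529 rad/s
X_L = ωL = 403.6 Ω
X_C = 1/(ωC) = 475.9 Ω
Branch 1 (R+jX_L): Z₁ = 260.0 + j403.6 Ω, |Z₁| = 480.1 Ω
Branch 2 (−jX_C): Z₂ = −j475.9 Ω
Parallel: Z = Z₁Z₂/(Z₁+Z₂), |Z| = 846.8 Ω, ∠Z = -17.25°
I = V/|Z| = 1.441 mA
P = VI cos φ = 1.22 × 0.001441 × cos(-17.25°) = 1.679 mW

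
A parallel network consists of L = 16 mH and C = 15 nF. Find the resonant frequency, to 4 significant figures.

10.27 kHz

ω₀ = 1/√(LC) = 1/√(0.016 × 1.5e-08) = 64550 rad/s
f₀ = ω₀/(2π) = 10.27 kHz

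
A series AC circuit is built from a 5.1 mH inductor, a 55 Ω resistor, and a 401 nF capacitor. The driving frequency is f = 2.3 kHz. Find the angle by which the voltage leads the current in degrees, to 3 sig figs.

ω = 2πf = 14450 rad/s
X_L = ωL = 73.7 Ω
X_C = 1/(ωC) = 173 Ω
Net reactance X = X_L − X_C = -98.9 Ω
Z = 55.0 − j98.9 Ω
|Z| = √(55.0² + 98.9²) = 113 Ω
∠Z = arctan(-98.9/55.0) = -60.9°

-60.9°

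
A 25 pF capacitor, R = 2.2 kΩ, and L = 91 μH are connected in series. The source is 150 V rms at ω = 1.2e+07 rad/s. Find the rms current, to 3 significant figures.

47.8 mA

X_L = ωL = 1090 Ω
X_C = 1/(ωC) = 3330 Ω
Net reactance X = X_L − X_C = -2240 Ω
Z = 2200 − j2240 Ω
|Z| = √(2200² + 2240²) = 3140 Ω
I = V/|Z| = 150/3140 = 47.8 mA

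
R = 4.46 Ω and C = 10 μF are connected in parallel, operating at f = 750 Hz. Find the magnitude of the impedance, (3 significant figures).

4.36 Ω

ω = 2πf = 4712 rad/s
X_C = 1/(ωC) = 21.2 Ω
Parallel: admittances add. Y = 1/R + jωC
Y = (0.224 + j0.0471) S
|Y| = 0.229 S → |Z| = 1/|Y| = 4.36 Ω, ∠Z = −∠Y = -11.9°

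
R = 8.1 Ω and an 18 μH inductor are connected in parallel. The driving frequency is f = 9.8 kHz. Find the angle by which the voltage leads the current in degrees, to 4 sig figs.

82.21°

ω = 2πf = 61580 rad/s
X_L = ωL = 1.108 Ω
Parallel: admittances add. Y = 1/R + 1/(jωL)
Y = (0.1235 − j0.9022) S
|Y| = 0.9106 S → |Z| = 1/|Y| = 1.098 Ω, ∠Z = −∠Y = 82.21°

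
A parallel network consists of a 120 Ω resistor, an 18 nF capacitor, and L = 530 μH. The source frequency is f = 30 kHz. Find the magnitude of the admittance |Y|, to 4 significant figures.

ω = 2πf = 188500 rad/s
X_L = ωL = 99.90 Ω
X_C = 1/(ωC) = 294.7 Ω
Parallel: admittances add. Y = 1/R + 1/(jωL) + jωC
Y = (0.008333 − j0.006617) S
|Y| = 0.01064 S → |Z| = 1/|Y| = 93.98 Ω, ∠Z = −∠Y = 38.45°

10.64 mS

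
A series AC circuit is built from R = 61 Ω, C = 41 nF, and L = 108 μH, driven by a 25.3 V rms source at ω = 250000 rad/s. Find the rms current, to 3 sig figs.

271 mA

X_L = ωL = 27.0 Ω
X_C = 1/(ωC) = 97.6 Ω
Net reactance X = X_L − X_C = -70.6 Ω
Z = 61.0 − j70.6 Ω
|Z| = √(61.0² + 70.6²) = 93.3 Ω
I = V/|Z| = 25.3/93.3 = 271 mA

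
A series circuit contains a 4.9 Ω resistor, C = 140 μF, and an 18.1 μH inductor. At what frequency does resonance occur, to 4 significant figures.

ω₀ = 1/√(LC) = 1/√(1.81e-05 × 0.00014) = 19870 rad/s
f₀ = ω₀/(2π) = 3.162 kHz

3.162 kHz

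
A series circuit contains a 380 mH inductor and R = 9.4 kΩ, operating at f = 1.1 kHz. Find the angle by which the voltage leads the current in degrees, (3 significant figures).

15.6°

ω = 2πf = 6912 rad/s
X_L = ωL = 2630 Ω
Z = 9400 + j2630 Ω
|Z| = √(9400² + 2630²) = 9760 Ω
∠Z = arctan(2630/9400) = 15.6°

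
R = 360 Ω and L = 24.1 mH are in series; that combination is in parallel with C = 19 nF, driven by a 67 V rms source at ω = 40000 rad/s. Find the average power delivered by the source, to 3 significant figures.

1.53 W

X_L = ωL = 964 Ω
X_C = 1/(ωC) = 1320 Ω
Branch 1 (R+jX_L): Z₁ = 360 + j964 Ω, |Z₁| = 1030 Ω
Branch 2 (−jX_C): Z₂ = −j1320 Ω
Parallel: Z = Z₁Z₂/(Z₁+Z₂), |Z| = 2690 Ω, ∠Z = 23.9°
I = V/|Z| = 24.9 mA
P = VI cos φ = 67 × 0.0249 × cos(23.9°) = 1.53 W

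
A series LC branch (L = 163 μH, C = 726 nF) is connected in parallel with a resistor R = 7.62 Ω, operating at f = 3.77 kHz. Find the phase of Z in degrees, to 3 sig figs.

ω = 2πf = 23690 rad/s
X_L = ωL = 3.86 Ω
X_C = 1/(ωC) = 58.1 Ω
Branch 1: Z₁ = R = 7.62 Ω
Branch 2 (series LC): Z₂ = j(X_L − X_C) = −j54.3 Ω
Parallel: Z = Z₁Z₂/(Z₁+Z₂), |Z| = 7.55 Ω, ∠Z = -7.99°

-7.99°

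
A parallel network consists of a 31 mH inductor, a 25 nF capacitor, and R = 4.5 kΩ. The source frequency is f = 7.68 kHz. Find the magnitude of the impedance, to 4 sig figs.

ω = 2πf = 48250 rad/s
X_L = ωL = 1496 Ω
X_C = 1/(ωC) = 828.9 Ω
Parallel: admittances add. Y = 1/R + 1/(jωL) + jωC
Y = (0.0002222 + j0.0005379) S
|Y| = 0.0005820 S → |Z| = 1/|Y| = 1718 Ω, ∠Z = −∠Y = -67.55°

1718 Ω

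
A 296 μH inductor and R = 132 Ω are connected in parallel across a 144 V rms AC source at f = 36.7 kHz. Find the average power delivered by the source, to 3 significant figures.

ω = 2πf = 230600 rad/s
X_L = ωL = 68.3 Ω
Parallel: admittances add. Y = 1/R + 1/(jωL)
Y = (0.00758 − j0.0147) S
|Y| = 0.0165 S → |Z| = 1/|Y| = 60.6 Ω, ∠Z = −∠Y = 62.7°
I = V/|Z| = 2.38 A
P = VI cos φ = 144 × 2.38 × cos(62.7°) = 157 W

157 W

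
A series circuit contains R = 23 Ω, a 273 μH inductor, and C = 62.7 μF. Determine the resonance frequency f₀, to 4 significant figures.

1.216 kHz

ω₀ = 1/√(LC) = 1/√(0.000273 × 6.27e-05) = 7643 rad/s
f₀ = ω₀/(2π) = 1.216 kHz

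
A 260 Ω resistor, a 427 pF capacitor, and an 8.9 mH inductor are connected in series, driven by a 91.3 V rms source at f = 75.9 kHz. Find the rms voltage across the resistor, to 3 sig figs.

33.2 V

ω = 2πf = 476900 rad/s
X_L = ωL = 4240 Ω
X_C = 1/(ωC) = 4910 Ω
Net reactance X = X_L − X_C = -666 Ω
Z = 260 − j666 Ω
|Z| = √(260² + 666²) = 715 Ω
I = V/|Z| = 128 mA
V_R = I·|Z_R| = 0.128 × 260 = 33.2 V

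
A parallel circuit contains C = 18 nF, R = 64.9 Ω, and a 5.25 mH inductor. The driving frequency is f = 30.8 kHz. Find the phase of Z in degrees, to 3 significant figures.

ω = 2πf = 193500 rad/s
X_L = ωL = 1020 Ω
X_C = 1/(ωC) = 287 Ω
Parallel: admittances add. Y = 1/R + 1/(jωL) + jωC
Y = (0.0154 + j0.00250) S
|Y| = 0.0156 S → |Z| = 1/|Y| = 64.1 Ω, ∠Z = −∠Y = -9.21°

-9.21°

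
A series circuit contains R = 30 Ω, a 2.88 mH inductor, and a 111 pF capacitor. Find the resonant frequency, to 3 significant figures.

ω₀ = 1/√(LC) = 1/√(0.00288 × 1.11e-10) = 1.769e+06 rad/s
f₀ = ω₀/(2π) = 281 kHz

281 kHz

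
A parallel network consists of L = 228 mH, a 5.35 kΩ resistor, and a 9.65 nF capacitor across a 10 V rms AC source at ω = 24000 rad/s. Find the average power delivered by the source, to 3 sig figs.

X_L = ωL = 5470 Ω
X_C = 1/(ωC) = 4320 Ω
Parallel: admittances add. Y = 1/R + 1/(jωL) + jωC
Y = (0.000187 + j4.89e-05) S
|Y| = 0.000193 S → |Z| = 1/|Y| = 5180 Ω, ∠Z = −∠Y = -14.6°
I = V/|Z| = 1.93 mA
P = VI cos φ = 10 × 0.00193 × cos(-14.6°) = 18.7 mW

18.7 mW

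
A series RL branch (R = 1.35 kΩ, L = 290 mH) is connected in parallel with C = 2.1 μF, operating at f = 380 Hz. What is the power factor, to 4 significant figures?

0.1235

ω = 2πf = 2388 rad/s
X_L = ωL = 692.4 Ω
X_C = 1/(ωC) = 199.4 Ω
Branch 1 (R+jX_L): Z₁ = 1350 + j692.4 Ω, |Z₁| = 1517 Ω
Branch 2 (−jX_C): Z₂ = −j199.4 Ω
Parallel: Z = Z₁Z₂/(Z₁+Z₂), |Z| = 210.5 Ω, ∠Z = -82.91°
cos φ = cos(-82.91°) = 0.1235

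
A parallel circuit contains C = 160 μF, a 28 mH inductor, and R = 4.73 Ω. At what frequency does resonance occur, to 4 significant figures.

75.19 Hz

ω₀ = 1/√(LC) = 1/√(0.028 × 0.00016) = 472.5 rad/s
f₀ = ω₀/(2π) = 75.19 Hz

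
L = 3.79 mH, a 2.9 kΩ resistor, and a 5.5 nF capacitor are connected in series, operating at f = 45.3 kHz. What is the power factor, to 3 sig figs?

ω = 2πf = 284600 rad/s
X_L = ωL = 1080 Ω
X_C = 1/(ωC) = 639 Ω
Net reactance X = X_L − X_C = 440 Ω
Z = 2900 + j440 Ω
|Z| = √(2900² + 440²) = 2930 Ω
∠Z = arctan(440/2900) = 8.63°
cos φ = cos(8.63°) = 0.989

0.989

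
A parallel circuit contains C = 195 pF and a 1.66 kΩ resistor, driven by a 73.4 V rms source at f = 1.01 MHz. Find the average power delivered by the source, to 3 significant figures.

3.25 W

ω = 2πf = 6.346e+06 rad/s
X_C = 1/(ωC) = 808 Ω
Parallel: admittances add. Y = 1/R + jωC
Y = (0.000602 + j0.00124) S
|Y| = 0.00138 S → |Z| = 1/|Y| = 727 Ω, ∠Z = −∠Y = -64.0°
I = V/|Z| = 101 mA
P = VI cos φ = 73.4 × 0.101 × cos(-64.0°) = 3.25 W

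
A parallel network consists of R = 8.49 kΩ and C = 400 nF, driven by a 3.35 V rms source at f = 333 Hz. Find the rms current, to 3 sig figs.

2.83 mA

ω = 2πf = 2092 rad/s
X_C = 1/(ωC) = 1190 Ω
Parallel: admittances add. Y = 1/R + jωC
Y = (0.000118 + j0.000837) S
|Y| = 0.000845 S → |Z| = 1/|Y| = 1180 Ω, ∠Z = −∠Y = -82.0°
I = V/|Z| = 3.35/1180 = 2.83 mA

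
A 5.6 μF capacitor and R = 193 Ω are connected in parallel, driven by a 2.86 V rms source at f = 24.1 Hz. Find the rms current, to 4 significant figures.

15.02 mA

ω = 2πf = 151.4 rad/s
X_C = 1/(ωC) = 1179 Ω
Parallel: admittances add. Y = 1/R + jωC
Y = (0.005181 + j0.0008480) S
|Y| = 0.005250 S → |Z| = 1/|Y| = 190.5 Ω, ∠Z = −∠Y = -9.295°
I = V/|Z| = 2.86/190.5 = 15.02 mA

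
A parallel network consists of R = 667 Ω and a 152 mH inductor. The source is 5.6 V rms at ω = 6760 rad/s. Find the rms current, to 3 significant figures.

X_L = ωL = 1030 Ω
Parallel: admittances add. Y = 1/R + 1/(jωL)
Y = (0.00150 − j0.000973) S
|Y| = 0.00179 S → |Z| = 1/|Y| = 559 Ω, ∠Z = −∠Y = 33.0°
I = V/|Z| = 5.6/559 = 10.0 mA

10.0 mA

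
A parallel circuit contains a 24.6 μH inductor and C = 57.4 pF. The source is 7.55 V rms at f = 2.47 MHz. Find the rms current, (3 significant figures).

ω = 2πf = 1.552e+07 rad/s
X_L = ωL = 382 Ω
X_C = 1/(ωC) = 1120 Ω
Parallel: admittances add. Y = 1/(jωL) + jωC
Y = (0 − j0.00173) S
|Y| = 0.00173 S → |Z| = 1/|Y| = 579 Ω, ∠Z = −∠Y = 90.0°
I = V/|Z| = 7.55/579 = 13.1 mA

13.1 mA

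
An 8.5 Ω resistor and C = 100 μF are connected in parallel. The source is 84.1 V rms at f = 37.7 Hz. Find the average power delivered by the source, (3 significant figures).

832 W

ω = 2πf = 236.9 rad/s
X_C = 1/(ωC) = 42.2 Ω
Parallel: admittances add. Y = 1/R + jωC
Y = (0.118 + j0.0237) S
|Y| = 0.120 S → |Z| = 1/|Y| = 8.33 Ω, ∠Z = −∠Y = -11.4°
I = V/|Z| = 10.1 A
P = VI cos φ = 84.1 × 10.1 × cos(-11.4°) = 832 W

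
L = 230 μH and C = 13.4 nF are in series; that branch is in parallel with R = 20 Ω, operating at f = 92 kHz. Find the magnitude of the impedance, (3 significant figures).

ω = 2πf = 578100 rad/s
X_L = ωL = 133 Ω
X_C = 1/(ωC) = 129 Ω
Branch 1: Z₁ = R = 20.0 Ω
Branch 2 (series LC): Z₂ = j(X_L − X_C) = j3.85 Ω
Parallel: Z = Z₁Z₂/(Z₁+Z₂), |Z| = 3.78 Ω, ∠Z = 79.1°

3.78 Ω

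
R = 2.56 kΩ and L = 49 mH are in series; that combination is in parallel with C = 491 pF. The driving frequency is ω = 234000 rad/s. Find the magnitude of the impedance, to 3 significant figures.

X_L = ωL = 11500 Ω
X_C = 1/(ωC) = 8700 Ω
Branch 1 (R+jX_L): Z₁ = 2560 + j11500 Ω, |Z₁| = 11700 Ω
Branch 2 (−jX_C): Z₂ = −j8700 Ω
Parallel: Z = Z₁Z₂/(Z₁+Z₂), |Z| = 27200 Ω, ∠Z = -59.8°

27200 Ω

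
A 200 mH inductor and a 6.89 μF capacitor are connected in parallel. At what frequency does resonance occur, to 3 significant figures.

ω₀ = 1/√(LC) = 1/√(0.2 × 6.89e-06) = 851.9 rad/s
f₀ = ω₀/(2π) = 136 Hz

136 Hz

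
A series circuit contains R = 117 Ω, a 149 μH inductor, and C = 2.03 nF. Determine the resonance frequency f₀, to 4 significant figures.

289.4 kHz

ω₀ = 1/√(LC) = 1/√(0.000149 × 2.03e-09) = 1.818e+06 rad/s
f₀ = ω₀/(2π) = 289.4 kHz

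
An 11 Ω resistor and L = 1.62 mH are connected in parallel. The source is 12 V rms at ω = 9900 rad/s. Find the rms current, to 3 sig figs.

X_L = ωL = 16.0 Ω
Parallel: admittances add. Y = 1/R + 1/(jωL)
Y = (0.0909 − j0.0624) S
|Y| = 0.110 S → |Z| = 1/|Y| = 9.07 Ω, ∠Z = −∠Y = 34.4°
I = V/|Z| = 12/9.07 = 1.32 A

1.32 A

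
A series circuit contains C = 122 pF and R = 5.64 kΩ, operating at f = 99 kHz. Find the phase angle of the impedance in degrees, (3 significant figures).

ω = 2πf = 622000 rad/s
X_C = 1/(ωC) = 13200 Ω
Z = 5640 − j13200 Ω
|Z| = √(5640² + 13200²) = 14300 Ω
∠Z = arctan(-13200/5640) = -66.8°

-66.8°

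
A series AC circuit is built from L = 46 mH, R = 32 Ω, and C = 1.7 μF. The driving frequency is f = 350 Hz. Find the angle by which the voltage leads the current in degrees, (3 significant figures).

-79.1°

ω = 2πf = 2199 rad/s
X_L = ωL = 101 Ω
X_C = 1/(ωC) = 267 Ω
Net reactance X = X_L − X_C = -166 Ω
Z = 32.0 − j166 Ω
|Z| = √(32.0² + 166²) = 169 Ω
∠Z = arctan(-166/32.0) = -79.1°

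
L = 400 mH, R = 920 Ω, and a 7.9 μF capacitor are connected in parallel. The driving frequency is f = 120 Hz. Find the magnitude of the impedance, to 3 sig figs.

ω = 2πf = 754.0 rad/s
X_L = ωL = 302 Ω
X_C = 1/(ωC) = 168 Ω
Parallel: admittances add. Y = 1/R + 1/(jωL) + jωC
Y = (0.00109 + j0.00264) S
|Y| = 0.00286 S → |Z| = 1/|Y| = 350 Ω, ∠Z = −∠Y = -67.6°

350 Ω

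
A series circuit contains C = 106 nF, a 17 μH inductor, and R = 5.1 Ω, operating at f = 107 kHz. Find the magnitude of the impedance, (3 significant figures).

5.73 Ω

ω = 2πf = 672300 rad/s
X_L = ωL = 11.4 Ω
X_C = 1/(ωC) = 14.0 Ω
Net reactance X = X_L − X_C = -2.60 Ω
Z = 5.10 − j2.60 Ω
|Z| = √(5.10² + 2.60²) = 5.73 Ω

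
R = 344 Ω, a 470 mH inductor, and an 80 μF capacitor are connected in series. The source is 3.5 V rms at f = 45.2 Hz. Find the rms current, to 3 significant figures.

ω = 2πf = 284.0 rad/s
X_L = ωL = 133 Ω
X_C = 1/(ωC) = 44.0 Ω
Net reactance X = X_L − X_C = 89.5 Ω
Z = 344 + j89.5 Ω
|Z| = √(344² + 89.5²) = 355 Ω
I = V/|Z| = 3.5/355 = 9.85 mA

9.85 mA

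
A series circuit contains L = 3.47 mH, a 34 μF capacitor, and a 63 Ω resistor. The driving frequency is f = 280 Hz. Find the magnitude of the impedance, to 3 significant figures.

ω = 2πf = 1759 rad/s
X_L = ωL = 6.10 Ω
X_C = 1/(ωC) = 16.7 Ω
Net reactance X = X_L − X_C = -10.6 Ω
Z = 63.0 − j10.6 Ω
|Z| = √(63.0² + 10.6²) = 63.9 Ω

63.9 Ω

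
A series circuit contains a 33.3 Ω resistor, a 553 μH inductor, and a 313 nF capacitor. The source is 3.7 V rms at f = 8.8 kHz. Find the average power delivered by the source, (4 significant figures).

246.5 mW

ω = 2πf = 55290 rad/s
X_L = ωL = 30.58 Ω
X_C = 1/(ωC) = 57.78 Ω
Net reactance X = X_L − X_C = -27.21 Ω
Z = 33.30 − j27.21 Ω
|Z| = √(33.30² + 27.21²) = 43.00 Ω
∠Z = arctan(-27.21/33.30) = -39.25°
I = V/|Z| = 86.05 mA
P = VI cos φ = 3.7 × 0.08605 × cos(-39.25°) = 246.5 mW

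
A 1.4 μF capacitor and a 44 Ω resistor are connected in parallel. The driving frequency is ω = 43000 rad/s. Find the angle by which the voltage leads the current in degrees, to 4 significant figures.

-69.32°

X_C = 1/(ωC) = 16.61 Ω
Parallel: admittances add. Y = 1/R + jωC
Y = (0.02273 + j0.06020) S
|Y| = 0.06435 S → |Z| = 1/|Y| = 15.54 Ω, ∠Z = −∠Y = -69.32°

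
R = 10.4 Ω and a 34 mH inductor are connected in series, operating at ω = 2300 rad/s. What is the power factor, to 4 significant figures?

0.1318

X_L = ωL = 78.20 Ω
Z = 10.40 + j78.20 Ω
|Z| = √(10.40² + 78.20²) = 78.89 Ω
∠Z = arctan(78.20/10.40) = 82.42°
cos φ = cos(82.42°) = 0.1318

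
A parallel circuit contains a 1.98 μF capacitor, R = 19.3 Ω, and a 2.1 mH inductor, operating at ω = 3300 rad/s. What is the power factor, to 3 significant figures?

X_L = ωL = 6.93 Ω
X_C = 1/(ωC) = 153 Ω
Parallel: admittances add. Y = 1/R + 1/(jωL) + jωC
Y = (0.0518 − j0.138) S
|Y| = 0.147 S → |Z| = 1/|Y| = 6.79 Ω, ∠Z = −∠Y = 69.4°
cos φ = cos(69.4°) = 0.352

0.352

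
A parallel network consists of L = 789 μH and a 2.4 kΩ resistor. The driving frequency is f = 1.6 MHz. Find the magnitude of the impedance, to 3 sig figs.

ω = 2πf = 1.005e+07 rad/s
X_L = ωL = 7930 Ω
Parallel: admittances add. Y = 1/R + 1/(jωL)
Y = (0.000417 − j0.000126) S
|Y| = 0.000435 S → |Z| = 1/|Y| = 2300 Ω, ∠Z = −∠Y = 16.8°

2300 Ω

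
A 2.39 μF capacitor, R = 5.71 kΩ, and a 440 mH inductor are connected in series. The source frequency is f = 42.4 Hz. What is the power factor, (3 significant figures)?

ω = 2πf = 266.4 rad/s
X_L = ωL = 117 Ω
X_C = 1/(ωC) = 1570 Ω
Net reactance X = X_L − X_C = -1450 Ω
Z = 5710 − j1450 Ω
|Z| = √(5710² + 1450²) = 5890 Ω
∠Z = arctan(-1450/5710) = -14.3°
cos φ = cos(-14.3°) = 0.969

0.969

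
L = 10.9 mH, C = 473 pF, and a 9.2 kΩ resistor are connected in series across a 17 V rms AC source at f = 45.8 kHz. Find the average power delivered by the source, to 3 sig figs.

ω = 2πf = 287800 rad/s
X_L = ωL = 3140 Ω
X_C = 1/(ωC) = 7350 Ω
Net reactance X = X_L − X_C = -4210 Ω
Z = 9200 − j4210 Ω
|Z| = √(9200² + 4210²) = 10100 Ω
∠Z = arctan(-4210/9200) = -24.6°
I = V/|Z| = 1.68 mA
P = VI cos φ = 17 × 0.00168 × cos(-24.6°) = 26.0 mW

26.0 mW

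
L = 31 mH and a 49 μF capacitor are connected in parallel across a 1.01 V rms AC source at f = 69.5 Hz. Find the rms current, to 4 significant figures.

53.00 mA

ω = 2πf = 436.7 rad/s
X_L = ωL = 13.54 Ω
X_C = 1/(ωC) = 46.73 Ω
Parallel: admittances add. Y = 1/(jωL) + jωC
Y = (0 − j0.05247) S
|Y| = 0.05247 S → |Z| = 1/|Y| = 19.06 Ω, ∠Z = −∠Y = 90.00°
I = V/|Z| = 1.01/19.06 = 53.00 mA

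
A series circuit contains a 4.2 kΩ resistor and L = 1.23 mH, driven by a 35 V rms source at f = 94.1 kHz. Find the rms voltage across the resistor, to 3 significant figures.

34.5 V

ω = 2πf = 591200 rad/s
X_L = ωL = 727 Ω
Z = 4200 + j727 Ω
|Z| = √(4200² + 727²) = 4260 Ω
I = V/|Z| = 8.21 mA
V_R = I·|Z_R| = 0.00821 × 4200 = 34.5 V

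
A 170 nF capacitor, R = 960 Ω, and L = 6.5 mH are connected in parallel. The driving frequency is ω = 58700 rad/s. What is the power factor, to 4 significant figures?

X_L = ωL = 381.5 Ω
X_C = 1/(ωC) = 100.2 Ω
Parallel: admittances add. Y = 1/R + 1/(jωL) + jωC
Y = (0.001042 + j0.007358) S
|Y| = 0.007431 S → |Z| = 1/|Y| = 134.6 Ω, ∠Z = −∠Y = -81.94°
cos φ = cos(-81.94°) = 0.1402

0.1402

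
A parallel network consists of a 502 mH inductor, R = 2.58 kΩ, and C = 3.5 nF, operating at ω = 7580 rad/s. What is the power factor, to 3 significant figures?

X_L = ωL = 3810 Ω
X_C = 1/(ωC) = 37700 Ω
Parallel: admittances add. Y = 1/R + 1/(jωL) + jωC
Y = (0.000388 − j0.000236) S
|Y| = 0.000454 S → |Z| = 1/|Y| = 2200 Ω, ∠Z = −∠Y = 31.4°
cos φ = cos(31.4°) = 0.854

0.854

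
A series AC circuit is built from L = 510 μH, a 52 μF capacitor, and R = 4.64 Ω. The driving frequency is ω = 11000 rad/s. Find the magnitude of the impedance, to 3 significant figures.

X_L = ωL = 5.61 Ω
X_C = 1/(ωC) = 1.75 Ω
Net reactance X = X_L − X_C = 3.86 Ω
Z = 4.64 + j3.86 Ω
|Z| = √(4.64² + 3.86²) = 6.04 Ω

6.04 Ω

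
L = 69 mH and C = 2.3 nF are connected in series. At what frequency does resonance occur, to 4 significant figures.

ω₀ = 1/√(LC) = 1/√(0.069 × 2.3e-09) = 79380 rad/s
f₀ = ω₀/(2π) = 12.63 kHz

12.63 kHz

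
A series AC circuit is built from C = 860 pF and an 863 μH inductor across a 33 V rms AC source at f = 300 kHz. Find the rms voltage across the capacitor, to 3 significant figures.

20.2 V

ω = 2πf = 1.885e+06 rad/s
X_L = ωL = 1630 Ω
X_C = 1/(ωC) = 617 Ω
Net reactance X = X_L − X_C = 1010 Ω
Z = j1010 Ω
|Z| = √(0² + 1010²) = 1010 Ω
I = V/|Z| = 32.7 mA
V_C = I·|Z_C| = 0.0327 × 617 = 20.2 V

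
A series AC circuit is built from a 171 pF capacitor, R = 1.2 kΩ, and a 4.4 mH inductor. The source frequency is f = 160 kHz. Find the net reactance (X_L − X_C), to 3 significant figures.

ω = 2πf = 1.005e+06 rad/s
X_L = ωL = 4420 Ω
X_C = 1/(ωC) = 5820 Ω
X = 4420 − 5820 = -1390 Ω

-1390 Ω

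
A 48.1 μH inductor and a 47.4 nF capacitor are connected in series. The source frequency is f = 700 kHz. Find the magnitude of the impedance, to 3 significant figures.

ω = 2πf = 4.398e+06 rad/s
X_L = ωL = 212 Ω
X_C = 1/(ωC) = 4.80 Ω
Net reactance X = X_L − X_C = 207 Ω
Z = j207 Ω
|Z| = √(0² + 207²) = 207 Ω

207 Ω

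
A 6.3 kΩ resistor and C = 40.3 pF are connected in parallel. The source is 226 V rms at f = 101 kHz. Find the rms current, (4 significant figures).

36.34 mA

ω = 2πf = 634600 rad/s
X_C = 1/(ωC) = 39100 Ω
Parallel: admittances add. Y = 1/R + jωC
Y = (0.0001587 + j2.557e-05) S
|Y| = 0.0001608 S → |Z| = 1/|Y| = 6220 Ω, ∠Z = −∠Y = -9.153°
I = V/|Z| = 226/6220 = 36.34 mA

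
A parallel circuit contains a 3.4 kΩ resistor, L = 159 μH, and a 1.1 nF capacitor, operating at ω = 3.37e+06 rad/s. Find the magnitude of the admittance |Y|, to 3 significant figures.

X_L = ωL = 536 Ω
X_C = 1/(ωC) = 270 Ω
Parallel: admittances add. Y = 1/R + 1/(jωL) + jωC
Y = (0.000294 + j0.00184) S
|Y| = 0.00186 S → |Z| = 1/|Y| = 536 Ω, ∠Z = −∠Y = -80.9°

1.86 mS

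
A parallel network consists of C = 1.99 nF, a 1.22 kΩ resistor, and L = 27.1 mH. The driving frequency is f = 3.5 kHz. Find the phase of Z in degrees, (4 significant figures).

ω = 2πf = 21990 rad/s
X_L = ωL = 596.0 Ω
X_C = 1/(ωC) = 22850 Ω
Parallel: admittances add. Y = 1/R + 1/(jωL) + jωC
Y = (0.0008197 − j0.001634) S
|Y| = 0.001828 S → |Z| = 1/|Y| = 547.0 Ω, ∠Z = −∠Y = 63.36°

63.36°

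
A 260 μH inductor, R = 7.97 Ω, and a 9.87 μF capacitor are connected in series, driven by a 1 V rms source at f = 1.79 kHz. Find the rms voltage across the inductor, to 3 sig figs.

ω = 2πf = 11250 rad/s
X_L = ωL = 2.92 Ω
X_C = 1/(ωC) = 9.01 Ω
Net reactance X = X_L − X_C = -6.08 Ω
Z = 7.97 − j6.08 Ω
|Z| = √(7.97² + 6.08²) = 10.0 Ω
I = V/|Z| = 99.7 mA
V_L = I·|Z_L| = 0.0997 × 2.92 = 0.292 V

0.292 V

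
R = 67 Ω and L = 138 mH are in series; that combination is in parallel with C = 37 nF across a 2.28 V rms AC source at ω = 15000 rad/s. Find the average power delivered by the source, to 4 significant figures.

81.20 μW

X_L = ωL = 2070 Ω
X_C = 1/(ωC) = 1802 Ω
Branch 1 (R+jX_L): Z₁ = 67.00 + j2070 Ω, |Z₁| = 2071 Ω
Branch 2 (−jX_C): Z₂ = −j1802 Ω
Parallel: Z = Z₁Z₂/(Z₁+Z₂), |Z| = 13500 Ω, ∠Z = -77.83°
I = V/|Z| = 168.9 μA
P = VI cos φ = 2.28 × 0.0001689 × cos(-77.83°) = 81.20 μW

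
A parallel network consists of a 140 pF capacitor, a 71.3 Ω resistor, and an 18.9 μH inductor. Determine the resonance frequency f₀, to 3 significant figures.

3.09 MHz

ω₀ = 1/√(LC) = 1/√(1.89e-05 × 1.4e-10) = 1.944e+07 rad/s
f₀ = ω₀/(2π) = 3.09 MHz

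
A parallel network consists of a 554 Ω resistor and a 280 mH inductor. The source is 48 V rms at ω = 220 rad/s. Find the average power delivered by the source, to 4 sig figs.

X_L = ωL = 61.60 Ω
Parallel: admittances add. Y = 1/R + 1/(jωL)
Y = (0.001805 − j0.01623) S
|Y| = 0.01633 S → |Z| = 1/|Y| = 61.22 Ω, ∠Z = −∠Y = 83.66°
I = V/|Z| = 784.0 mA
P = VI cos φ = 48 × 0.7840 × cos(83.66°) = 4.159 W

4.159 W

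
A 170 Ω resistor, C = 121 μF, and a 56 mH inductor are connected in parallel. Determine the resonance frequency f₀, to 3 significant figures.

ω₀ = 1/√(LC) = 1/√(0.056 × 0.000121) = 384.2 rad/s
f₀ = ω₀/(2π) = 61.1 Hz

61.1 Hz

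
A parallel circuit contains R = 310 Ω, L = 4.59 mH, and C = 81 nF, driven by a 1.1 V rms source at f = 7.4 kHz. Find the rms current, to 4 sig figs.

ω = 2πf = 46500 rad/s
X_L = ωL = 213.4 Ω
X_C = 1/(ωC) = 265.5 Ω
Parallel: admittances add. Y = 1/R + 1/(jωL) + jωC
Y = (0.003226 − j0.0009196) S
|Y| = 0.003354 S → |Z| = 1/|Y| = 298.1 Ω, ∠Z = −∠Y = 15.91°
I = V/|Z| = 1.1/298.1 = 3.690 mA

3.690 mA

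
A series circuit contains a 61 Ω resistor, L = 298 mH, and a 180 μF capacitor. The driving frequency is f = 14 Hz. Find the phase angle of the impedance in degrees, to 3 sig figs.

-31.2°

ω = 2πf = 87.96 rad/s
X_L = ωL = 26.2 Ω
X_C = 1/(ωC) = 63.2 Ω
Net reactance X = X_L − X_C = -36.9 Ω
Z = 61.0 − j36.9 Ω
|Z| = √(61.0² + 36.9²) = 71.3 Ω
∠Z = arctan(-36.9/61.0) = -31.2°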